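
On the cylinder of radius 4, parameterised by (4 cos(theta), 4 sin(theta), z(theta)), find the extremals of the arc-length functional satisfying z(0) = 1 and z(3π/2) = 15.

Parameterise the cylinder of radius R = 4 as
    r(θ) = (4 cos θ, 4 sin θ, z(θ)).
The arc-length element is
    ds = sqrt(16 + (dz/dθ)^2) dθ,
so the Lagrangian is L = sqrt(16 + z'^2).
L depends on z' only, not on z or θ, so ∂L/∂z = 0 and
    ∂L/∂z' = z' / sqrt(16 + z'^2).
The Euler-Lagrange equation gives
    d/dθ( z' / sqrt(16 + z'^2) ) = 0,
so z' is constant. Integrating once:
    z(θ) = a θ + b,
a helix on the cylinder (a straight line when the cylinder is unrolled). The constants a, b are determined by the endpoint conditions.
With endpoint conditions z(0) = 1 and z(3π/2) = 15: from z(0) = b we get b = 1, and a·3π/2 + 1 = 15 gives a = 28/(3π), so
    z(θ) = (28/(3π)) θ + 1.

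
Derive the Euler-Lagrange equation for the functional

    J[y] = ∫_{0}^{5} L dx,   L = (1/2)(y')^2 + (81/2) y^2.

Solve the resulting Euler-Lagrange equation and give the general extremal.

The Lagrangian is L = (1/2)(y')^2 + (81/2) y^2.
∂L/∂y = 81y.
∂L/∂y' = y'.
The Euler-Lagrange equation d/dx(∂L/∂y') − ∂L/∂y = 0 becomes:
    y'' - 81 y = 0
General solution: y(x) = A e^(9x) + B e^(-9x), where A and B are arbitrary constants fixed by the endpoint conditions.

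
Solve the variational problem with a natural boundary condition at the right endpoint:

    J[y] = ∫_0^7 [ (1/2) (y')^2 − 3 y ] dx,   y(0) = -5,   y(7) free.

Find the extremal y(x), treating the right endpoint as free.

The Lagrangian L = (1/2) (y')^2 − 3 y gives
    ∂L/∂y = −3,   ∂L/∂y' = y'.
Euler-Lagrange: d/dx(y') − (−3) = 0, i.e. y'' + 3 = 0, so
    y(x) = −(3/2) x^2 + C1 x + C2.
Fixed left endpoint y(0) = -5 ⇒ C2 = -5.
The right endpoint x = 7 is free, so the natural (transversality) condition is ∂L/∂y' |_{x=7} = 0, i.e. y'(7) = 0.
Compute y'(x) = −3 x + C1, so y'(7) = −21 + C1 = 0 ⇒ C1 = 21.
Therefore the extremal is
    y(x) = −(3/2) x^2 + 21 x − 5.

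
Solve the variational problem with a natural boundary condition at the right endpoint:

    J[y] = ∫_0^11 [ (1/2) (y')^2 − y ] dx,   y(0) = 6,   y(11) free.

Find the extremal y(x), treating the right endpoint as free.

The Lagrangian L = (1/2) (y')^2 − y gives
    ∂L/∂y = −1,   ∂L/∂y' = y'.
Euler-Lagrange: d/dx(y') − (−1) = 0, i.e. y'' + 1 = 0, so
    y(x) = −(1/2) x^2 + C1 x + C2.
Fixed left endpoint y(0) = 6 ⇒ C2 = 6.
The right endpoint x = 11 is free, so the natural (transversality) condition is ∂L/∂y' |_{x=11} = 0, i.e. y'(11) = 0.
Compute y'(x) = −1 x + C1, so y'(11) = −11 + C1 = 0 ⇒ C1 = 11.
Therefore the extremal is
    y(x) = −x^2/2 + 11 x + 6.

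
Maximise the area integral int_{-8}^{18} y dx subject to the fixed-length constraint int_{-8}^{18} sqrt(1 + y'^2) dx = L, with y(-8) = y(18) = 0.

Set up the augmented Lagrangian using a multiplier λ for the length constraint:
    F(y, y') = y − λ sqrt(1 + y'^2).
F has no explicit x dependence, so the Beltrami identity yields a first integral
    F − y' ∂F/∂y' = C.
Compute ∂F/∂y' = −λ y' / sqrt(1 + y'^2). Then
    y − λ sqrt(1 + y'^2) + λ y'^2 / sqrt(1 + y'^2) = C
    ⇒  y − λ / sqrt(1 + y'^2) = C.
Solving for y' and integrating gives
    (x − a)^2 + (y − b)^2 = λ^2,
a circular arc of radius λ. The constants a, b are determined by the endpoint conditions y(-8) = y(18) = 0, and λ is fixed implicitly by the length constraint
    ∫_{-8}^{18} sqrt(1 + y'^2) dx = L.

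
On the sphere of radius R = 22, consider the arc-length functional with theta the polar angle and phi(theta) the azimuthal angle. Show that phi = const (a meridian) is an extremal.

On the sphere of radius R = 22 with spherical coordinates (θ, φ), the induced metric is
    ds^2 = 484(dθ^2 + sin^2(θ) dφ^2).
Using θ as the parameter, the arc-length functional becomes
    J[φ] = ∫ 22 sqrt(1 + sin^2(θ) (dφ/dθ)^2) dθ.
So L = 22 sqrt(1 + sin^2(θ) φ'^2). Compute
    ∂L/∂φ = 0  (L has no explicit φ dependence),
    ∂L/∂φ' = 22 sin^2(θ) φ' / sqrt(1 + sin^2(θ) φ'^2).
For the candidate φ(θ) = c (constant), φ' = 0, so ∂L/∂φ' evaluated along the candidate vanishes, and ∂L/∂φ is identically zero. Hence
    d/dθ(∂L/∂φ') − ∂L/∂φ = 0
is satisfied. Therefore meridians φ = const are extremals of arc length — they are geodesics on the sphere.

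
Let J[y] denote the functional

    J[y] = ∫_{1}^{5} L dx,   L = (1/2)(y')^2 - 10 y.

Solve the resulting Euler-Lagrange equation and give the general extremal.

The Lagrangian is L = (1/2)(y')^2 - 10 y.
∂L/∂y = -10.
∂L/∂y' = y'.
The Euler-Lagrange equation d/dx(∂L/∂y') − ∂L/∂y = 0 becomes:
    y'' + 10 = 0
General solution: y(x) = -5 x^2 + A x + B, where A and B are arbitrary constants fixed by the endpoint conditions.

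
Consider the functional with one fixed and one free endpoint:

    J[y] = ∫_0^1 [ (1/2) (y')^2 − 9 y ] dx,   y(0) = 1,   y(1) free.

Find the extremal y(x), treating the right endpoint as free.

The Lagrangian L = (1/2) (y')^2 − 9 y gives
    ∂L/∂y = −9,   ∂L/∂y' = y'.
Euler-Lagrange: d/dx(y') − (−9) = 0, i.e. y'' + 9 = 0, so
    y(x) = −(9/2) x^2 + C1 x + C2.
Fixed left endpoint y(0) = 1 ⇒ C2 = 1.
The right endpoint x = 1 is free, so the natural (transversality) condition is ∂L/∂y' |_{x=1} = 0, i.e. y'(1) = 0.
Compute y'(x) = −9 x + C1, so y'(1) = −9 + C1 = 0 ⇒ C1 = 9.
Therefore the extremal is
    y(x) = −(9/2) x^2 + 9 x + 1.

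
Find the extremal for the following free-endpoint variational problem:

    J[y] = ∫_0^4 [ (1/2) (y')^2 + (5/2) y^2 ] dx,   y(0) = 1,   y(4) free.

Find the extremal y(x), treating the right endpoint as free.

The Lagrangian L = (1/2) (y')^2 + (5/2) y^2 gives
    ∂L/∂y = 5 y,   ∂L/∂y' = y'.
Euler-Lagrange: y'' − 5 y = 0.
With k = sqrt(5), the general solution is
    y(x) = A cosh(sqrt(5) x) + B sinh(sqrt(5) x).
Fixed left endpoint y(0) = 1 ⇒ A = 1.
The right endpoint x = 4 is free, so the natural (transversality) condition is ∂L/∂y' |_{x=4} = 0, i.e. y'(4) = 0.
Compute y'(x) = A k sinh(k x) + B k cosh(k x), so
    y'(4) = A k sinh(k·4) + B k cosh(k·4) = 0
    ⇒ B = −A tanh(k·4) = − tanh(sqrt(5)·4).
Therefore the extremal is
    y(x) = cosh(sqrt(5) x) − tanh(sqrt(5)·4) sinh(sqrt(5) x).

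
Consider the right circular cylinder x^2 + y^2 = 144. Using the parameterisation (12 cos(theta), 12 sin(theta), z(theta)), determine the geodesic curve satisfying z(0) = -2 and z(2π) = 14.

Parameterise the cylinder of radius R = 12 as
    r(θ) = (12 cos θ, 12 sin θ, z(θ)).
The arc-length element is
    ds = sqrt(144 + (dz/dθ)^2) dθ,
so the Lagrangian is L = sqrt(144 + z'^2).
L depends on z' only, not on z or θ, so ∂L/∂z = 0 and
    ∂L/∂z' = z' / sqrt(144 + z'^2).
The Euler-Lagrange equation gives
    d/dθ( z' / sqrt(144 + z'^2) ) = 0,
so z' is constant. Integrating once:
    z(θ) = a θ + b,
a helix on the cylinder (a straight line when the cylinder is unrolled). The constants a, b are determined by the endpoint conditions.
With endpoint conditions z(0) = -2 and z(2π) = 14: from z(0) = b we get b = -2, and a·2π + -2 = 14 gives a = 8/π, so
    z(θ) = (8/π) θ − 2.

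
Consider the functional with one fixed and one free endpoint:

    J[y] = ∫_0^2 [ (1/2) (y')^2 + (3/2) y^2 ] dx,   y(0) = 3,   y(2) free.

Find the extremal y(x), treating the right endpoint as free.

The Lagrangian L = (1/2) (y')^2 + (3/2) y^2 gives
    ∂L/∂y = 3 y,   ∂L/∂y' = y'.
Euler-Lagrange: y'' − 3 y = 0.
With k = sqrt(3), the general solution is
    y(x) = A cosh(sqrt(3) x) + B sinh(sqrt(3) x).
Fixed left endpoint y(0) = 3 ⇒ A = 3.
The right endpoint x = 2 is free, so the natural (transversality) condition is ∂L/∂y' |_{x=2} = 0, i.e. y'(2) = 0.
Compute y'(x) = A k sinh(k x) + B k cosh(k x), so
    y'(2) = A k sinh(k·2) + B k cosh(k·2) = 0
    ⇒ B = −A tanh(k·2) = − 3 tanh(sqrt(3)·2).
Therefore the extremal is
    y(x) = 3 cosh(sqrt(3) x) − 3 tanh(sqrt(3)·2) sinh(sqrt(3) x).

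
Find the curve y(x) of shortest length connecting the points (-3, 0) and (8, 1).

Arc-length functional: J[y] = ∫ sqrt(1 + (y')^2) dx.
Lagrangian L = sqrt(1 + (y')^2) has no explicit y dependence, so ∂L/∂y = 0 and the Euler-Lagrange equation gives
    d/dx( y' / sqrt(1 + (y')^2) ) = 0  ⇒  y' / sqrt(1 + (y')^2) = const.
Hence y' is constant, so y(x) is affine.
Fitting the endpoints (-3, 0) and (8, 1):
    slope m = (1 − 0) / (8 − (-3)) = 1/11,
    intercept c = 0 − m·(-3) = 3/11.
Extremal: y(x) = (1/11) x + 3/11.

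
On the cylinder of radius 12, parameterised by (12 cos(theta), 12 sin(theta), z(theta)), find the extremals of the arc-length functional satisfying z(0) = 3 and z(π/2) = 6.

Parameterise the cylinder of radius R = 12 as
    r(θ) = (12 cos θ, 12 sin θ, z(θ)).
The arc-length element is
    ds = sqrt(144 + (dz/dθ)^2) dθ,
so the Lagrangian is L = sqrt(144 + z'^2).
L depends on z' only, not on z or θ, so ∂L/∂z = 0 and
    ∂L/∂z' = z' / sqrt(144 + z'^2).
The Euler-Lagrange equation gives
    d/dθ( z' / sqrt(144 + z'^2) ) = 0,
so z' is constant. Integrating once:
    z(θ) = a θ + b,
a helix on the cylinder (a straight line when the cylinder is unrolled). The constants a, b are determined by the endpoint conditions.
With endpoint conditions z(0) = 3 and z(π/2) = 6: from z(0) = b we get b = 3, and a·π/2 + 3 = 6 gives a = 6/π, so
    z(θ) = (6/π) θ + 3.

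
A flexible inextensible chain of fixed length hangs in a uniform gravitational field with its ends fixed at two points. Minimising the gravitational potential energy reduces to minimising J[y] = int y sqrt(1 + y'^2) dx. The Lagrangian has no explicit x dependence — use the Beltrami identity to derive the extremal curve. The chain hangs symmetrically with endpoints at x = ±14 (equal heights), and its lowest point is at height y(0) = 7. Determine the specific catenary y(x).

The Lagrangian L(y, y') = y sqrt(1 + y'^2) has no explicit x dependence, so the Beltrami identity applies:
    L − y' ∂L/∂y' = C.
Compute ∂L/∂y' = y · y' / sqrt(1 + y'^2). Then
    L − y' ∂L/∂y'
    = y sqrt(1 + y'^2) − y · y'^2 / sqrt(1 + y'^2)
    = y (1 + y'^2 − y'^2) / sqrt(1 + y'^2)
    = y / sqrt(1 + y'^2) = C.
Squaring gives y^2 = C^2 (1 + y'^2), i.e.
    y'^2 = y^2 / C^2 − 1.
Separating variables,
    dy / sqrt(y^2 − C^2) = dx / C,
and integrating gives arccosh(y / C) = (x − a)/C, so
    y(x) = C cosh((x − a)/C),
the catenary. The constants C and a are fixed by the two endpoint conditions (and, for the hanging-chain problem, the length constraint selects C).
Now fit the given data. The endpoints x = ±14 are symmetric at equal height, so the catenary is even about its minimum: a = 0 and y(x) = C cosh(x/C). The lowest point is y(0) = C cosh(0) = C, and we are told y(0) = 7, so C = 7. Therefore
    y(x) = 7 cosh(x/7),
and at the endpoints
    y(±14) = 7 cosh(14/7).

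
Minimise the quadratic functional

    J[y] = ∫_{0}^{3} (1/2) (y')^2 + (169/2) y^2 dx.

The Lagrangian is L = (1/2) (y')^2 + (169/2) y^2.
Compute ∂L/∂y = 169y, ∂L/∂y' = y'.
The Euler-Lagrange equation d/dx(∂L/∂y') − ∂L/∂y = 0 reduces to
    y'' − 169 y = 0.
Its general solution is
    y(x) = A e^(13x) + B e^(−13x),
with A, B fixed by the endpoint conditions.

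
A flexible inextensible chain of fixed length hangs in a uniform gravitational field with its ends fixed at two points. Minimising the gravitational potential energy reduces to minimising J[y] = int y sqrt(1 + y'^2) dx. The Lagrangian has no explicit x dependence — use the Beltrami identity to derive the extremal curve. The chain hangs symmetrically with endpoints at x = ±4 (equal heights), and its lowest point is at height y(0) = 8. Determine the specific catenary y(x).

The Lagrangian L(y, y') = y sqrt(1 + y'^2) has no explicit x dependence, so the Beltrami identity applies:
    L − y' ∂L/∂y' = C.
Compute ∂L/∂y' = y · y' / sqrt(1 + y'^2). Then
    L − y' ∂L/∂y'
    = y sqrt(1 + y'^2) − y · y'^2 / sqrt(1 + y'^2)
    = y (1 + y'^2 − y'^2) / sqrt(1 + y'^2)
    = y / sqrt(1 + y'^2) = C.
Squaring gives y^2 = C^2 (1 + y'^2), i.e.
    y'^2 = y^2 / C^2 − 1.
Separating variables,
    dy / sqrt(y^2 − C^2) = dx / C,
and integrating gives arccosh(y / C) = (x − a)/C, so
    y(x) = C cosh((x − a)/C),
the catenary. The constants C and a are fixed by the two endpoint conditions (and, for the hanging-chain problem, the length constraint selects C).
Now fit the given data. The endpoints x = ±4 are symmetric at equal height, so the catenary is even about its minimum: a = 0 and y(x) = C cosh(x/C). The lowest point is y(0) = C cosh(0) = C, and we are told y(0) = 8, so C = 8. Therefore
    y(x) = 8 cosh(x/8),
and at the endpoints
    y(±4) = 8 cosh(4/8).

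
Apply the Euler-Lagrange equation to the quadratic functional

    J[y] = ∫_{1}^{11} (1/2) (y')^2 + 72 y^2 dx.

The Lagrangian is L = (1/2) (y')^2 + 72 y^2.
Compute ∂L/∂y = 144y, ∂L/∂y' = y'.
The Euler-Lagrange equation d/dx(∂L/∂y') − ∂L/∂y = 0 reduces to
    y'' − 144 y = 0.
Its general solution is
    y(x) = A e^(12x) + B e^(−12x),
with A, B fixed by the endpoint conditions.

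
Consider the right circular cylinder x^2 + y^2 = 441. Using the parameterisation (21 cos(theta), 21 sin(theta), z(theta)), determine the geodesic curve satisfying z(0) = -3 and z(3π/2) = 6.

Parameterise the cylinder of radius R = 21 as
    r(θ) = (21 cos θ, 21 sin θ, z(θ)).
The arc-length element is
    ds = sqrt(441 + (dz/dθ)^2) dθ,
so the Lagrangian is L = sqrt(441 + z'^2).
L depends on z' only, not on z or θ, so ∂L/∂z = 0 and
    ∂L/∂z' = z' / sqrt(441 + z'^2).
The Euler-Lagrange equation gives
    d/dθ( z' / sqrt(441 + z'^2) ) = 0,
so z' is constant. Integrating once:
    z(θ) = a θ + b,
a helix on the cylinder (a straight line when the cylinder is unrolled). The constants a, b are determined by the endpoint conditions.
With endpoint conditions z(0) = -3 and z(3π/2) = 6: from z(0) = b we get b = -3, and a·3π/2 + -3 = 6 gives a = 6/π, so
    z(θ) = (6/π) θ − 3.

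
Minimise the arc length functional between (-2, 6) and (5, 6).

Arc-length functional: J[y] = ∫ sqrt(1 + (y')^2) dx.
Lagrangian L = sqrt(1 + (y')^2) has no explicit y dependence, so ∂L/∂y = 0 and the Euler-Lagrange equation gives
    d/dx( y' / sqrt(1 + (y')^2) ) = 0  ⇒  y' / sqrt(1 + (y')^2) = const.
Hence y' is constant, so y(x) is affine.
Fitting the endpoints (-2, 6) and (5, 6):
    slope m = (6 − 6) / (5 − (-2)) = 0,
    intercept c = 6 − m·(-2) = 6.
Extremal: y(x) = 6.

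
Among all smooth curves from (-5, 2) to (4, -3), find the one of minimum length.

Arc-length functional: J[y] = ∫ sqrt(1 + (y')^2) dx.
Lagrangian L = sqrt(1 + (y')^2) has no explicit y dependence, so ∂L/∂y = 0 and the Euler-Lagrange equation gives
    d/dx( y' / sqrt(1 + (y')^2) ) = 0  ⇒  y' / sqrt(1 + (y')^2) = const.
Hence y' is constant, so y(x) is affine.
Fitting the endpoints (-5, 2) and (4, -3):
    slope m = ((-3) − 2) / (4 − (-5)) = -5/9,
    intercept c = 2 − m·(-5) = -7/9.
Extremal: y(x) = (-5/9) x - 7/9.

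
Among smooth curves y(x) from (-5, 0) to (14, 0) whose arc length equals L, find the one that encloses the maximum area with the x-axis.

Set up the augmented Lagrangian using a multiplier λ for the length constraint:
    F(y, y') = y − λ sqrt(1 + y'^2).
F has no explicit x dependence, so the Beltrami identity yields a first integral
    F − y' ∂F/∂y' = C.
Compute ∂F/∂y' = −λ y' / sqrt(1 + y'^2). Then
    y − λ sqrt(1 + y'^2) + λ y'^2 / sqrt(1 + y'^2) = C
    ⇒  y − λ / sqrt(1 + y'^2) = C.
Solving for y' and integrating gives
    (x − a)^2 + (y − b)^2 = λ^2,
a circular arc of radius λ. The constants a, b are determined by the endpoint conditions y(-5) = y(14) = 0, and λ is fixed implicitly by the length constraint
    ∫_{-5}^{14} sqrt(1 + y'^2) dx = L.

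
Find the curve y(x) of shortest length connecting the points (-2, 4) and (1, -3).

Arc-length functional: J[y] = ∫ sqrt(1 + (y')^2) dx.
Lagrangian L = sqrt(1 + (y')^2) has no explicit y dependence, so ∂L/∂y = 0 and the Euler-Lagrange equation gives
    d/dx( y' / sqrt(1 + (y')^2) ) = 0  ⇒  y' / sqrt(1 + (y')^2) = const.
Hence y' is constant, so y(x) is affine.
Fitting the endpoints (-2, 4) and (1, -3):
    slope m = ((-3) − 4) / (1 − (-2)) = -7/3,
    intercept c = 4 − m·(-2) = -2/3.
Extremal: y(x) = (-7/3) x - 2/3.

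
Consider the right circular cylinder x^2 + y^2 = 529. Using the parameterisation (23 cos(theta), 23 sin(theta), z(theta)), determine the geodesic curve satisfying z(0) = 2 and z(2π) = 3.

Parameterise the cylinder of radius R = 23 as
    r(θ) = (23 cos θ, 23 sin θ, z(θ)).
The arc-length element is
    ds = sqrt(529 + (dz/dθ)^2) dθ,
so the Lagrangian is L = sqrt(529 + z'^2).
L depends on z' only, not on z or θ, so ∂L/∂z = 0 and
    ∂L/∂z' = z' / sqrt(529 + z'^2).
The Euler-Lagrange equation gives
    d/dθ( z' / sqrt(529 + z'^2) ) = 0,
so z' is constant. Integrating once:
    z(θ) = a θ + b,
a helix on the cylinder (a straight line when the cylinder is unrolled). The constants a, b are determined by the endpoint conditions.
With endpoint conditions z(0) = 2 and z(2π) = 3: from z(0) = b we get b = 2, and a·2π + 2 = 3 gives a = 1/(2π), so
    z(θ) = (1/(2π)) θ + 2.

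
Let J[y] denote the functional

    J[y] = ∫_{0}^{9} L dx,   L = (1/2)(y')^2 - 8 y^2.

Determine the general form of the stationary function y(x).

The Lagrangian is L = (1/2)(y')^2 - 8 y^2.
∂L/∂y = -16y.
∂L/∂y' = y'.
The Euler-Lagrange equation d/dx(∂L/∂y') − ∂L/∂y = 0 becomes:
    y'' + 16 y = 0
General solution: y(x) = A sin(4x) + B cos(4x), where A and B are arbitrary constants fixed by the endpoint conditions.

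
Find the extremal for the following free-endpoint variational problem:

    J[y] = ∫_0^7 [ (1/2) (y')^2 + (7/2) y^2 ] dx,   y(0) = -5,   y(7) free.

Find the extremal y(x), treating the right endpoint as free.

The Lagrangian L = (1/2) (y')^2 + (7/2) y^2 gives
    ∂L/∂y = 7 y,   ∂L/∂y' = y'.
Euler-Lagrange: y'' − 7 y = 0.
With k = sqrt(7), the general solution is
    y(x) = A cosh(sqrt(7) x) + B sinh(sqrt(7) x).
Fixed left endpoint y(0) = -5 ⇒ A = -5.
The right endpoint x = 7 is free, so the natural (transversality) condition is ∂L/∂y' |_{x=7} = 0, i.e. y'(7) = 0.
Compute y'(x) = A k sinh(k x) + B k cosh(k x), so
    y'(7) = A k sinh(k·7) + B k cosh(k·7) = 0
    ⇒ B = −A tanh(k·7) = 5 tanh(sqrt(7)·7).
Therefore the extremal is
    y(x) = −5 cosh(sqrt(7) x) + 5 tanh(sqrt(7)·7) sinh(sqrt(7) x).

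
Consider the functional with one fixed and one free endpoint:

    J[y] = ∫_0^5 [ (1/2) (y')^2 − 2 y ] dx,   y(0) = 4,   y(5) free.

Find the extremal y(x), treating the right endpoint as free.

The Lagrangian L = (1/2) (y')^2 − 2 y gives
    ∂L/∂y = −2,   ∂L/∂y' = y'.
Euler-Lagrange: d/dx(y') − (−2) = 0, i.e. y'' + 2 = 0, so
    y(x) = −(2/2) x^2 + C1 x + C2.
Fixed left endpoint y(0) = 4 ⇒ C2 = 4.
The right endpoint x = 5 is free, so the natural (transversality) condition is ∂L/∂y' |_{x=5} = 0, i.e. y'(5) = 0.
Compute y'(x) = −2 x + C1, so y'(5) = −10 + C1 = 0 ⇒ C1 = 10.
Therefore the extremal is
    y(x) = −x^2 + 10 x + 4.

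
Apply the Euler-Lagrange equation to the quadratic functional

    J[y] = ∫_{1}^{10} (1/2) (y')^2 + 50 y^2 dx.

The Lagrangian is L = (1/2) (y')^2 + 50 y^2.
Compute ∂L/∂y = 100y, ∂L/∂y' = y'.
The Euler-Lagrange equation d/dx(∂L/∂y') − ∂L/∂y = 0 reduces to
    y'' − 100 y = 0.
Its general solution is
    y(x) = A e^(10x) + B e^(−10x),
with A, B fixed by the endpoint conditions.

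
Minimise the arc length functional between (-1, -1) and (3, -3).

Arc-length functional: J[y] = ∫ sqrt(1 + (y')^2) dx.
Lagrangian L = sqrt(1 + (y')^2) has no explicit y dependence, so ∂L/∂y = 0 and the Euler-Lagrange equation gives
    d/dx( y' / sqrt(1 + (y')^2) ) = 0  ⇒  y' / sqrt(1 + (y')^2) = const.
Hence y' is constant, so y(x) is affine.
Fitting the endpoints (-1, -1) and (3, -3):
    slope m = ((-3) − (-1)) / (3 − (-1)) = -1/2,
    intercept c = (-1) − m·(-1) = -3/2.
Extremal: y(x) = (-1/2) x - 3/2.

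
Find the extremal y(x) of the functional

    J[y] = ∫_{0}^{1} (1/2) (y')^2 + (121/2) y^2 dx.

The Lagrangian is L = (1/2) (y')^2 + (121/2) y^2.
Compute ∂L/∂y = 121y, ∂L/∂y' = y'.
The Euler-Lagrange equation d/dx(∂L/∂y') − ∂L/∂y = 0 reduces to
    y'' − 121 y = 0.
Its general solution is
    y(x) = A e^(11x) + B e^(−11x),
with A, B fixed by the endpoint conditions.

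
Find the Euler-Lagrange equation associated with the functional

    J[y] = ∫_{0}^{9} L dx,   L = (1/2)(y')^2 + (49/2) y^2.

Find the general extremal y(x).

The Lagrangian is L = (1/2)(y')^2 + (49/2) y^2.
∂L/∂y = 49y.
∂L/∂y' = y'.
The Euler-Lagrange equation d/dx(∂L/∂y') − ∂L/∂y = 0 becomes:
    y'' - 49 y = 0
General solution: y(x) = A e^(7x) + B e^(-7x), where A and B are arbitrary constants fixed by the endpoint conditions.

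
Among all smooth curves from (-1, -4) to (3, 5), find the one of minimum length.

Arc-length functional: J[y] = ∫ sqrt(1 + (y')^2) dx.
Lagrangian L = sqrt(1 + (y')^2) has no explicit y dependence, so ∂L/∂y = 0 and the Euler-Lagrange equation gives
    d/dx( y' / sqrt(1 + (y')^2) ) = 0  ⇒  y' / sqrt(1 + (y')^2) = const.
Hence y' is constant, so y(x) is affine.
Fitting the endpoints (-1, -4) and (3, 5):
    slope m = (5 − (-4)) / (3 − (-1)) = 9/4,
    intercept c = (-4) − m·(-1) = -7/4.
Extremal: y(x) = (9/4) x - 7/4.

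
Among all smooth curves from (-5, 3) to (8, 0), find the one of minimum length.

Arc-length functional: J[y] = ∫ sqrt(1 + (y')^2) dx.
Lagrangian L = sqrt(1 + (y')^2) has no explicit y dependence, so ∂L/∂y = 0 and the Euler-Lagrange equation gives
    d/dx( y' / sqrt(1 + (y')^2) ) = 0  ⇒  y' / sqrt(1 + (y')^2) = const.
Hence y' is constant, so y(x) is affine.
Fitting the endpoints (-5, 3) and (8, 0):
    slope m = (0 − 3) / (8 − (-5)) = -3/13,
    intercept c = 3 − m·(-5) = 24/13.
Extremal: y(x) = (-3/13) x + 24/13.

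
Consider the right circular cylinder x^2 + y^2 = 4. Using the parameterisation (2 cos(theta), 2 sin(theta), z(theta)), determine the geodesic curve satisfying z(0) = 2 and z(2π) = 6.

Parameterise the cylinder of radius R = 2 as
    r(θ) = (2 cos θ, 2 sin θ, z(θ)).
The arc-length element is
    ds = sqrt(4 + (dz/dθ)^2) dθ,
so the Lagrangian is L = sqrt(4 + z'^2).
L depends on z' only, not on z or θ, so ∂L/∂z = 0 and
    ∂L/∂z' = z' / sqrt(4 + z'^2).
The Euler-Lagrange equation gives
    d/dθ( z' / sqrt(4 + z'^2) ) = 0,
so z' is constant. Integrating once:
    z(θ) = a θ + b,
a helix on the cylinder (a straight line when the cylinder is unrolled). The constants a, b are determined by the endpoint conditions.
With endpoint conditions z(0) = 2 and z(2π) = 6: from z(0) = b we get b = 2, and a·2π + 2 = 6 gives a = 2/π, so
    z(θ) = (2/π) θ + 2.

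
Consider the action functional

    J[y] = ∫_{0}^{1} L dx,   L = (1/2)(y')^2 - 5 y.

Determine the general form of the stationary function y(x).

The Lagrangian is L = (1/2)(y')^2 - 5 y.
∂L/∂y = -5.
∂L/∂y' = y'.
The Euler-Lagrange equation d/dx(∂L/∂y') − ∂L/∂y = 0 becomes:
    y'' + 5 = 0
General solution: y(x) = -(5/2) x^2 + A x + B, where A and B are arbitrary constants fixed by the endpoint conditions.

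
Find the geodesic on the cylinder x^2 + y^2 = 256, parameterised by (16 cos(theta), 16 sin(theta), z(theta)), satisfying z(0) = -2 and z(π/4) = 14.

Parameterise the cylinder of radius R = 16 as
    r(θ) = (16 cos θ, 16 sin θ, z(θ)).
The arc-length element is
    ds = sqrt(256 + (dz/dθ)^2) dθ,
so the Lagrangian is L = sqrt(256 + z'^2).
L depends on z' only, not on z or θ, so ∂L/∂z = 0 and
    ∂L/∂z' = z' / sqrt(256 + z'^2).
The Euler-Lagrange equation gives
    d/dθ( z' / sqrt(256 + z'^2) ) = 0,
so z' is constant. Integrating once:
    z(θ) = a θ + b,
a helix on the cylinder (a straight line when the cylinder is unrolled). The constants a, b are determined by the endpoint conditions.
With endpoint conditions z(0) = -2 and z(π/4) = 14: from z(0) = b we get b = -2, and a·π/4 + -2 = 14 gives a = 64/π, so
    z(θ) = (64/π) θ − 2.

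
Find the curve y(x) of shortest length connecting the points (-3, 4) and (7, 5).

Arc-length functional: J[y] = ∫ sqrt(1 + (y')^2) dx.
Lagrangian L = sqrt(1 + (y')^2) has no explicit y dependence, so ∂L/∂y = 0 and the Euler-Lagrange equation gives
    d/dx( y' / sqrt(1 + (y')^2) ) = 0  ⇒  y' / sqrt(1 + (y')^2) = const.
Hence y' is constant, so y(x) is affine.
Fitting the endpoints (-3, 4) and (7, 5):
    slope m = (5 − 4) / (7 − (-3)) = 1/10,
    intercept c = 4 − m·(-3) = 43/10.
Extremal: y(x) = (1/10) x + 43/10.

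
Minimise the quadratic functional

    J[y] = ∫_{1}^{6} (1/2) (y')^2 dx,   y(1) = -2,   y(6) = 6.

The Lagrangian is L = (1/2) (y')^2.
Compute ∂L/∂y = 0, ∂L/∂y' = y'.
The Euler-Lagrange equation d/dx(∂L/∂y') − ∂L/∂y = 0 reduces to
    y'' = 0.
Its general solution is
    y(x) = A x + B,
with A, B fixed by the endpoint conditions.
Applying the endpoint conditions y(1) = -2 and y(6) = 6: solve A·1 + B = -2 and A·6 + B = 6. Subtracting gives A(6 − 1) = 6 − -2, so A = 8/5, and B = -2 − A·1 = -18/5. Therefore
    y(x) = (8/5) x - 18/5.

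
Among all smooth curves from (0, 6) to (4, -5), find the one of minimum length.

Arc-length functional: J[y] = ∫ sqrt(1 + (y')^2) dx.
Lagrangian L = sqrt(1 + (y')^2) has no explicit y dependence, so ∂L/∂y = 0 and the Euler-Lagrange equation gives
    d/dx( y' / sqrt(1 + (y')^2) ) = 0  ⇒  y' / sqrt(1 + (y')^2) = const.
Hence y' is constant, so y(x) is affine.
Fitting the endpoints (0, 6) and (4, -5):
    slope m = ((-5) − 6) / (4 − 0) = -11/4,
    intercept c = 6 − m·0 = 6.
Extremal: y(x) = (-11/4) x + 6.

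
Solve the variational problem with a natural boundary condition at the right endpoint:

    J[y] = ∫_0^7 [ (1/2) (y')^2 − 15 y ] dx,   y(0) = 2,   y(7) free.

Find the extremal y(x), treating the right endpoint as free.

The Lagrangian L = (1/2) (y')^2 − 15 y gives
    ∂L/∂y = −15,   ∂L/∂y' = y'.
Euler-Lagrange: d/dx(y') − (−15) = 0, i.e. y'' + 15 = 0, so
    y(x) = −(15/2) x^2 + C1 x + C2.
Fixed left endpoint y(0) = 2 ⇒ C2 = 2.
The right endpoint x = 7 is free, so the natural (transversality) condition is ∂L/∂y' |_{x=7} = 0, i.e. y'(7) = 0.
Compute y'(x) = −15 x + C1, so y'(7) = −105 + C1 = 0 ⇒ C1 = 105.
Therefore the extremal is
    y(x) = −(15/2) x^2 + 105 x + 2.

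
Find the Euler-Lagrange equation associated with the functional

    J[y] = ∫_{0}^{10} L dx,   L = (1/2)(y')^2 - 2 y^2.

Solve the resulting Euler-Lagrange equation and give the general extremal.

The Lagrangian is L = (1/2)(y')^2 - 2 y^2.
∂L/∂y = -4y.
∂L/∂y' = y'.
The Euler-Lagrange equation d/dx(∂L/∂y') − ∂L/∂y = 0 becomes:
    y'' + 4 y = 0
General solution: y(x) = A sin(2x) + B cos(2x), where A and B are arbitrary constants fixed by the endpoint conditions.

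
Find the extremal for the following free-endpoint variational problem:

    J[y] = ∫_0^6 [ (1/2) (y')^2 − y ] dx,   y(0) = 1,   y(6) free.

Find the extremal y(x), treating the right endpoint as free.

The Lagrangian L = (1/2) (y')^2 − y gives
    ∂L/∂y = −1,   ∂L/∂y' = y'.
Euler-Lagrange: d/dx(y') − (−1) = 0, i.e. y'' + 1 = 0, so
    y(x) = −(1/2) x^2 + C1 x + C2.
Fixed left endpoint y(0) = 1 ⇒ C2 = 1.
The right endpoint x = 6 is free, so the natural (transversality) condition is ∂L/∂y' |_{x=6} = 0, i.e. y'(6) = 0.
Compute y'(x) = −1 x + C1, so y'(6) = −6 + C1 = 0 ⇒ C1 = 6.
Therefore the extremal is
    y(x) = −x^2/2 + 6 x + 1.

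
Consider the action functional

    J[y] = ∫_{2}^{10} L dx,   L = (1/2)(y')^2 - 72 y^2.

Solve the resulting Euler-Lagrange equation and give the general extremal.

The Lagrangian is L = (1/2)(y')^2 - 72 y^2.
∂L/∂y = -144y.
∂L/∂y' = y'.
The Euler-Lagrange equation d/dx(∂L/∂y') − ∂L/∂y = 0 becomes:
    y'' + 144 y = 0
General solution: y(x) = A sin(12x) + B cos(12x), where A and B are arbitrary constants fixed by the endpoint conditions.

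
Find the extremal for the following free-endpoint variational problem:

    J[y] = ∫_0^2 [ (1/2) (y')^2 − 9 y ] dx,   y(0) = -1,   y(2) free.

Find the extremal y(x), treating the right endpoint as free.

The Lagrangian L = (1/2) (y')^2 − 9 y gives
    ∂L/∂y = −9,   ∂L/∂y' = y'.
Euler-Lagrange: d/dx(y') − (−9) = 0, i.e. y'' + 9 = 0, so
    y(x) = −(9/2) x^2 + C1 x + C2.
Fixed left endpoint y(0) = -1 ⇒ C2 = -1.
The right endpoint x = 2 is free, so the natural (transversality) condition is ∂L/∂y' |_{x=2} = 0, i.e. y'(2) = 0.
Compute y'(x) = −9 x + C1, so y'(2) = −18 + C1 = 0 ⇒ C1 = 18.
Therefore the extremal is
    y(x) = −(9/2) x^2 + 18 x − 1.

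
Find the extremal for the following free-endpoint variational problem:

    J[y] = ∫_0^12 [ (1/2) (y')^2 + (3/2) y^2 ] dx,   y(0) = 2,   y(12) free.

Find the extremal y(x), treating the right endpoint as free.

The Lagrangian L = (1/2) (y')^2 + (3/2) y^2 gives
    ∂L/∂y = 3 y,   ∂L/∂y' = y'.
Euler-Lagrange: y'' − 3 y = 0.
With k = sqrt(3), the general solution is
    y(x) = A cosh(sqrt(3) x) + B sinh(sqrt(3) x).
Fixed left endpoint y(0) = 2 ⇒ A = 2.
The right endpoint x = 12 is free, so the natural (transversality) condition is ∂L/∂y' |_{x=12} = 0, i.e. y'(12) = 0.
Compute y'(x) = A k sinh(k x) + B k cosh(k x), so
    y'(12) = A k sinh(k·12) + B k cosh(k·12) = 0
    ⇒ B = −A tanh(k·12) = − 2 tanh(sqrt(3)·12).
Therefore the extremal is
    y(x) = 2 cosh(sqrt(3) x) − 2 tanh(sqrt(3)·12) sinh(sqrt(3) x).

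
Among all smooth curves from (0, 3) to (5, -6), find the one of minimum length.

Arc-length functional: J[y] = ∫ sqrt(1 + (y')^2) dx.
Lagrangian L = sqrt(1 + (y')^2) has no explicit y dependence, so ∂L/∂y = 0 and the Euler-Lagrange equation gives
    d/dx( y' / sqrt(1 + (y')^2) ) = 0  ⇒  y' / sqrt(1 + (y')^2) = const.
Hence y' is constant, so y(x) is affine.
Fitting the endpoints (0, 3) and (5, -6):
    slope m = ((-6) − 3) / (5 − 0) = -9/5,
    intercept c = 3 − m·0 = 3.
Extremal: y(x) = (-9/5) x + 3.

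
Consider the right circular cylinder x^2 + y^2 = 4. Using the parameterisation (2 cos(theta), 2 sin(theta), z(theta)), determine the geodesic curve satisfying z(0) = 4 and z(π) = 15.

Parameterise the cylinder of radius R = 2 as
    r(θ) = (2 cos θ, 2 sin θ, z(θ)).
The arc-length element is
    ds = sqrt(4 + (dz/dθ)^2) dθ,
so the Lagrangian is L = sqrt(4 + z'^2).
L depends on z' only, not on z or θ, so ∂L/∂z = 0 and
    ∂L/∂z' = z' / sqrt(4 + z'^2).
The Euler-Lagrange equation gives
    d/dθ( z' / sqrt(4 + z'^2) ) = 0,
so z' is constant. Integrating once:
    z(θ) = a θ + b,
a helix on the cylinder (a straight line when the cylinder is unrolled). The constants a, b are determined by the endpoint conditions.
With endpoint conditions z(0) = 4 and z(π) = 15: from z(0) = b we get b = 4, and a·π + 4 = 15 gives a = 11/π, so
    z(θ) = (11/π) θ + 4.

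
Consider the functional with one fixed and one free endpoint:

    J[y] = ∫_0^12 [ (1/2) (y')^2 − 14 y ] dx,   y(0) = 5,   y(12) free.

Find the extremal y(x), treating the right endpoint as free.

The Lagrangian L = (1/2) (y')^2 − 14 y gives
    ∂L/∂y = −14,   ∂L/∂y' = y'.
Euler-Lagrange: d/dx(y') − (−14) = 0, i.e. y'' + 14 = 0, so
    y(x) = −(14/2) x^2 + C1 x + C2.
Fixed left endpoint y(0) = 5 ⇒ C2 = 5.
The right endpoint x = 12 is free, so the natural (transversality) condition is ∂L/∂y' |_{x=12} = 0, i.e. y'(12) = 0.
Compute y'(x) = −14 x + C1, so y'(12) = −168 + C1 = 0 ⇒ C1 = 168.
Therefore the extremal is
    y(x) = −7 x^2 + 168 x + 5.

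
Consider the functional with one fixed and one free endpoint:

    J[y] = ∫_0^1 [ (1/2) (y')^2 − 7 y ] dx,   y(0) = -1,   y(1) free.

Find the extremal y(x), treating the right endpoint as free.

The Lagrangian L = (1/2) (y')^2 − 7 y gives
    ∂L/∂y = −7,   ∂L/∂y' = y'.
Euler-Lagrange: d/dx(y') − (−7) = 0, i.e. y'' + 7 = 0, so
    y(x) = −(7/2) x^2 + C1 x + C2.
Fixed left endpoint y(0) = -1 ⇒ C2 = -1.
The right endpoint x = 1 is free, so the natural (transversality) condition is ∂L/∂y' |_{x=1} = 0, i.e. y'(1) = 0.
Compute y'(x) = −7 x + C1, so y'(1) = −7 + C1 = 0 ⇒ C1 = 7.
Therefore the extremal is
    y(x) = −(7/2) x^2 + 7 x − 1.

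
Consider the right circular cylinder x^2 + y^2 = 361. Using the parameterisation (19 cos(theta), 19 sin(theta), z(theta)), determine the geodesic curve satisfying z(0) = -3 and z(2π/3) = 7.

Parameterise the cylinder of radius R = 19 as
    r(θ) = (19 cos θ, 19 sin θ, z(θ)).
The arc-length element is
    ds = sqrt(361 + (dz/dθ)^2) dθ,
so the Lagrangian is L = sqrt(361 + z'^2).
L depends on z' only, not on z or θ, so ∂L/∂z = 0 and
    ∂L/∂z' = z' / sqrt(361 + z'^2).
The Euler-Lagrange equation gives
    d/dθ( z' / sqrt(361 + z'^2) ) = 0,
so z' is constant. Integrating once:
    z(θ) = a θ + b,
a helix on the cylinder (a straight line when the cylinder is unrolled). The constants a, b are determined by the endpoint conditions.
With endpoint conditions z(0) = -3 and z(2π/3) = 7: from z(0) = b we get b = -3, and a·2π/3 + -3 = 7 gives a = 15/π, so
    z(θ) = (15/π) θ − 3.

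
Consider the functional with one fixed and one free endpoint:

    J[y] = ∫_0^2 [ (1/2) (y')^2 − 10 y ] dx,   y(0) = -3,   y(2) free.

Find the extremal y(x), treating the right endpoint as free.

The Lagrangian L = (1/2) (y')^2 − 10 y gives
    ∂L/∂y = −10,   ∂L/∂y' = y'.
Euler-Lagrange: d/dx(y') − (−10) = 0, i.e. y'' + 10 = 0, so
    y(x) = −(10/2) x^2 + C1 x + C2.
Fixed left endpoint y(0) = -3 ⇒ C2 = -3.
The right endpoint x = 2 is free, so the natural (transversality) condition is ∂L/∂y' |_{x=2} = 0, i.e. y'(2) = 0.
Compute y'(x) = −10 x + C1, so y'(2) = −20 + C1 = 0 ⇒ C1 = 20.
Therefore the extremal is
    y(x) = −5 x^2 + 20 x − 3.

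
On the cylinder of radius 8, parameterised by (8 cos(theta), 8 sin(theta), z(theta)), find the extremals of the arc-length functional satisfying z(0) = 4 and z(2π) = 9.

Parameterise the cylinder of radius R = 8 as
    r(θ) = (8 cos θ, 8 sin θ, z(θ)).
The arc-length element is
    ds = sqrt(64 + (dz/dθ)^2) dθ,
so the Lagrangian is L = sqrt(64 + z'^2).
L depends on z' only, not on z or θ, so ∂L/∂z = 0 and
    ∂L/∂z' = z' / sqrt(64 + z'^2).
The Euler-Lagrange equation gives
    d/dθ( z' / sqrt(64 + z'^2) ) = 0,
so z' is constant. Integrating once:
    z(θ) = a θ + b,
a helix on the cylinder (a straight line when the cylinder is unrolled). The constants a, b are determined by the endpoint conditions.
With endpoint conditions z(0) = 4 and z(2π) = 9: from z(0) = b we get b = 4, and a·2π + 4 = 9 gives a = 5/(2π), so
    z(θ) = (5/(2π)) θ + 4.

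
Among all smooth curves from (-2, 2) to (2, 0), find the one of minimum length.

Arc-length functional: J[y] = ∫ sqrt(1 + (y')^2) dx.
Lagrangian L = sqrt(1 + (y')^2) has no explicit y dependence, so ∂L/∂y = 0 and the Euler-Lagrange equation gives
    d/dx( y' / sqrt(1 + (y')^2) ) = 0  ⇒  y' / sqrt(1 + (y')^2) = const.
Hence y' is constant, so y(x) is affine.
Fitting the endpoints (-2, 2) and (2, 0):
    slope m = (0 − 2) / (2 − (-2)) = -1/2,
    intercept c = 2 − m·(-2) = 1.
Extremal: y(x) = (-1/2) x + 1.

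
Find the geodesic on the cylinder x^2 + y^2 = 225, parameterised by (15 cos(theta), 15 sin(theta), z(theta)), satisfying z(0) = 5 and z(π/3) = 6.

Parameterise the cylinder of radius R = 15 as
    r(θ) = (15 cos θ, 15 sin θ, z(θ)).
The arc-length element is
    ds = sqrt(225 + (dz/dθ)^2) dθ,
so the Lagrangian is L = sqrt(225 + z'^2).
L depends on z' only, not on z or θ, so ∂L/∂z = 0 and
    ∂L/∂z' = z' / sqrt(225 + z'^2).
The Euler-Lagrange equation gives
    d/dθ( z' / sqrt(225 + z'^2) ) = 0,
so z' is constant. Integrating once:
    z(θ) = a θ + b,
a helix on the cylinder (a straight line when the cylinder is unrolled). The constants a, b are determined by the endpoint conditions.
With endpoint conditions z(0) = 5 and z(π/3) = 6: from z(0) = b we get b = 5, and a·π/3 + 5 = 6 gives a = 3/π, so
    z(θ) = (3/π) θ + 5.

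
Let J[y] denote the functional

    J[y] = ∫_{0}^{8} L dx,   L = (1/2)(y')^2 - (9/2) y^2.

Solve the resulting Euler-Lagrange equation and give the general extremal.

The Lagrangian is L = (1/2)(y')^2 - (9/2) y^2.
∂L/∂y = -9y.
∂L/∂y' = y'.
The Euler-Lagrange equation d/dx(∂L/∂y') − ∂L/∂y = 0 becomes:
    y'' + 9 y = 0
General solution: y(x) = A sin(3x) + B cos(3x), where A and B are arbitrary constants fixed by the endpoint conditions.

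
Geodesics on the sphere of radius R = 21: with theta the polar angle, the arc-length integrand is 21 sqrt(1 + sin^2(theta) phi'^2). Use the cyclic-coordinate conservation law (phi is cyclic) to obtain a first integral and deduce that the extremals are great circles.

On the sphere of radius R = 21 with spherical coordinates (θ, φ), the induced metric is
    ds^2 = 441(dθ^2 + sin^2(θ) dφ^2).
Parameterise by θ; the arc-length functional is
    J[φ] = ∫ 21 sqrt(1 + sin^2(θ) (dφ/dθ)^2) dθ,
so L = 21 sqrt(1 + sin^2(θ) φ'^2). Compute
    ∂L/∂φ = 0  (L has no explicit φ dependence),
    ∂L/∂φ' = 21 sin^2(θ) φ' / sqrt(1 + sin^2(θ) φ'^2).
Since ∂L/∂φ = 0, the Euler-Lagrange equation
    d/dθ(∂L/∂φ') − ∂L/∂φ = 0
reduces to d/dθ(∂L/∂φ') = 0, i.e. the momentum conjugate to φ is conserved:
    21 sin^2(θ) φ' / sqrt(1 + sin^2(θ) φ'^2) = C.
The overall factor of 21 is constant, so dividing through gives Clairaut's relation sin^2(θ) φ' / sqrt(1 + sin^2(θ) φ'^2) = C' (with C' = C/21). Solving for φ' and integrating gives the great-circle family
    cot(θ) = A cos(φ − φ_0),
i.e. the intersection of the sphere with a plane through the origin. The two constants A and φ_0 (equivalently C and one phase) are fixed by the two endpoint conditions.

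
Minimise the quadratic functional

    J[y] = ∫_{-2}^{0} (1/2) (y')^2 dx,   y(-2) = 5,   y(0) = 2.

The Lagrangian is L = (1/2) (y')^2.
Compute ∂L/∂y = 0, ∂L/∂y' = y'.
The Euler-Lagrange equation d/dx(∂L/∂y') − ∂L/∂y = 0 reduces to
    y'' = 0.
Its general solution is
    y(x) = A x + B,
with A, B fixed by the endpoint conditions.
Applying the endpoint conditions y(-2) = 5 and y(0) = 2: solve A·-2 + B = 5 and A·0 + B = 2. Subtracting gives A(0 − -2) = 2 − 5, so A = -3/2, and B = 5 − A·-2 = 2. Therefore
    y(x) = (-3/2) x + 2.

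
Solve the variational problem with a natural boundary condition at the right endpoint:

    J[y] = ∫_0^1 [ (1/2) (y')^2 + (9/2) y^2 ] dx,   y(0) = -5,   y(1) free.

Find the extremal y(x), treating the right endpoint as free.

The Lagrangian L = (1/2) (y')^2 + (9/2) y^2 gives
    ∂L/∂y = 9 y,   ∂L/∂y' = y'.
Euler-Lagrange: y'' − 9 y = 0.
With k = 3, the general solution is
    y(x) = A cosh(3 x) + B sinh(3 x).
Fixed left endpoint y(0) = -5 ⇒ A = -5.
The right endpoint x = 1 is free, so the natural (transversality) condition is ∂L/∂y' |_{x=1} = 0, i.e. y'(1) = 0.
Compute y'(x) = A k sinh(k x) + B k cosh(k x), so
    y'(1) = A k sinh(k·1) + B k cosh(k·1) = 0
    ⇒ B = −A tanh(k·1) = 5 tanh(3·1).
Therefore the extremal is
    y(x) = −5 cosh(3 x) + 5 tanh(3·1) sinh(3 x).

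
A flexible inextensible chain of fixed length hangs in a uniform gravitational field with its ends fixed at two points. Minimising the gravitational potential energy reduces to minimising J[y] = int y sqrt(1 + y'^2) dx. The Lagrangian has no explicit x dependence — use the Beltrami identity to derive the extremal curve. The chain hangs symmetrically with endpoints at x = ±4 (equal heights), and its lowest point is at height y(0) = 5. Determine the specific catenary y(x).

The Lagrangian L(y, y') = y sqrt(1 + y'^2) has no explicit x dependence, so the Beltrami identity applies:
    L − y' ∂L/∂y' = C.
Compute ∂L/∂y' = y · y' / sqrt(1 + y'^2). Then
    L − y' ∂L/∂y'
    = y sqrt(1 + y'^2) − y · y'^2 / sqrt(1 + y'^2)
    = y (1 + y'^2 − y'^2) / sqrt(1 + y'^2)
    = y / sqrt(1 + y'^2) = C.
Squaring gives y^2 = C^2 (1 + y'^2), i.e.
    y'^2 = y^2 / C^2 − 1.
Separating variables,
    dy / sqrt(y^2 − C^2) = dx / C,
and integrating gives arccosh(y / C) = (x − a)/C, so
    y(x) = C cosh((x − a)/C),
the catenary. The constants C and a are fixed by the two endpoint conditions (and, for the hanging-chain problem, the length constraint selects C).
Now fit the given data. The endpoints x = ±4 are symmetric at equal height, so the catenary is even about its minimum: a = 0 and y(x) = C cosh(x/C). The lowest point is y(0) = C cosh(0) = C, and we are told y(0) = 5, so C = 5. Therefore
    y(x) = 5 cosh(x/5),
and at the endpoints
    y(±4) = 5 cosh(4/5).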